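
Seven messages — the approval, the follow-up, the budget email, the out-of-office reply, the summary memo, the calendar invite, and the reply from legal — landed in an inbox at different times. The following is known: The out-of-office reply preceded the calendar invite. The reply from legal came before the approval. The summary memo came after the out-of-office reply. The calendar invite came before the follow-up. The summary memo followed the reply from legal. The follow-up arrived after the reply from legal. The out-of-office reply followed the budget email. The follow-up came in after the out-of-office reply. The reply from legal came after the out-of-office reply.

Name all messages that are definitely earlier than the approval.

Directly stated before the approval: the reply from legal.
The budget email reaches the approval via the budget email → the out-of-office reply → the reply from legal → the approval.
The out-of-office reply reaches the approval via the out-of-office reply → the reply from legal → the approval.
No chain forces the follow-up (or any of the others) ahead of the approval.

the budget email, the out-of-office reply, the reply from legal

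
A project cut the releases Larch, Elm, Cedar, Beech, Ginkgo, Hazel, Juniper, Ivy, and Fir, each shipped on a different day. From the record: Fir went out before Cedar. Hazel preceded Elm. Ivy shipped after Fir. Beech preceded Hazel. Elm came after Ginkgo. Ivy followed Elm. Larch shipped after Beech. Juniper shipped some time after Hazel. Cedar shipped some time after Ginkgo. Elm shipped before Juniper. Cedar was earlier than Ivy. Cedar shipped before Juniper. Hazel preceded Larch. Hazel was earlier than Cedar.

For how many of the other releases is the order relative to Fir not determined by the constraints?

Forced after Fir: Cedar, Ivy, and Juniper.
That leaves Beech, Elm, Ginkgo, Hazel, and Larch with no forced order relative to Fir — 5.

5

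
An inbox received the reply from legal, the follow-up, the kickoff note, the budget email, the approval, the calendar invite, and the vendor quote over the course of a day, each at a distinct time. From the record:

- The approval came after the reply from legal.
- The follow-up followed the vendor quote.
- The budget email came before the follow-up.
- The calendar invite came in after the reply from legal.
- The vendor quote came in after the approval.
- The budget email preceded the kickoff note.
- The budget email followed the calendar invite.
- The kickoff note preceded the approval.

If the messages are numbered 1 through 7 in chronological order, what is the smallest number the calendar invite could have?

The reply from legal must come before the calendar invite — 1 forced predecessor.
Nothing else is forced ahead of the calendar invite, so its earliest slot is position 1 + 1 = 2.

2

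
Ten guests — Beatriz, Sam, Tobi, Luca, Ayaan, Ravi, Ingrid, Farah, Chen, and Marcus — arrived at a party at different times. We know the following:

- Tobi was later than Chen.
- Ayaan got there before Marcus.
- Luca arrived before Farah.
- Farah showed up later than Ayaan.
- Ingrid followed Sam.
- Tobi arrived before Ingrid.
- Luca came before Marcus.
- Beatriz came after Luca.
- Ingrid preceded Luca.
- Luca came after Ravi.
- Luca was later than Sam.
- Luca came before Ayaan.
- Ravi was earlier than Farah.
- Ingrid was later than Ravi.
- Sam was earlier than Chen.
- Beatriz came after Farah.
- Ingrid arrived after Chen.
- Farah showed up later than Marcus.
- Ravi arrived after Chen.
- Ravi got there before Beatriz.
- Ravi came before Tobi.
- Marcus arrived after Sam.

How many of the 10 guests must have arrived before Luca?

Directly stated before Luca: Ingrid, Ravi, and Sam.
Chen reaches Luca via Chen → Ravi → Luca.
Tobi reaches Luca via Tobi → Ingrid → Luca.
No chain forces Marcus (or any of the others) ahead of Luca.
That's Chen, Ingrid, Ravi, Sam, and Tobi — 5 in all.

5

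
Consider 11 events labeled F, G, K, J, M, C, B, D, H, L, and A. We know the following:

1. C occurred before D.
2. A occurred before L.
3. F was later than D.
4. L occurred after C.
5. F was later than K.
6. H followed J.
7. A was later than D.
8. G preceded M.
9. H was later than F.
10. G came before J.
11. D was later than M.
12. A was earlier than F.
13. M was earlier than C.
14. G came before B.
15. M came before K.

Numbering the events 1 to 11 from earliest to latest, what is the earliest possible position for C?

G and M must both come before C — 2 forced predecessors.
Nothing else is forced ahead of C, so its earliest slot is position 2 + 1 = 3.

3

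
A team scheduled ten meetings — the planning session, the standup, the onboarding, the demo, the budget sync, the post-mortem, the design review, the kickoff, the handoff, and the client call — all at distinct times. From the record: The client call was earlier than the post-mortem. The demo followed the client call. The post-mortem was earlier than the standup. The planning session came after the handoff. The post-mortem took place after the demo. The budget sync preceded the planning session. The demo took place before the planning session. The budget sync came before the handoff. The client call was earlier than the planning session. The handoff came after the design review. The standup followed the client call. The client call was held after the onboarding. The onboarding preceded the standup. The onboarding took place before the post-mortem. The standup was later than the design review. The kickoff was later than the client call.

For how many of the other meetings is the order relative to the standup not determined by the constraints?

Forced before the standup: the client call, the demo, the design review, the onboarding, and the post-mortem.
That leaves the budget sync, the handoff, the kickoff, and the planning session with no forced order relative to the standup — 4.

4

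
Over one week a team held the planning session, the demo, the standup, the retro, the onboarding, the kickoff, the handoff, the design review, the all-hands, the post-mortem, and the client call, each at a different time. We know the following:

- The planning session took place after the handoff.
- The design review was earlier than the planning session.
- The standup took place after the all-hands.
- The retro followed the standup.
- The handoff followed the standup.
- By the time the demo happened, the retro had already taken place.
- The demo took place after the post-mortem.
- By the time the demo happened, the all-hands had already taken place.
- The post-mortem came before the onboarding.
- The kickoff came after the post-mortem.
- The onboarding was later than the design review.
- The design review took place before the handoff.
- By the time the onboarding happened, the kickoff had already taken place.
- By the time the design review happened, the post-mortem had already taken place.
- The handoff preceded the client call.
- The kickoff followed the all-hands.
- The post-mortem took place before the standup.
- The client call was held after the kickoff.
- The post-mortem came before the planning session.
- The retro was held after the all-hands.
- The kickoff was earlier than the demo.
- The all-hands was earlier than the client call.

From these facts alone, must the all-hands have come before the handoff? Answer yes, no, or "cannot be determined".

Chain the constraints: the all-hands → the standup → the handoff. Each link is directly stated, so the all-hands comes before the handoff.

yes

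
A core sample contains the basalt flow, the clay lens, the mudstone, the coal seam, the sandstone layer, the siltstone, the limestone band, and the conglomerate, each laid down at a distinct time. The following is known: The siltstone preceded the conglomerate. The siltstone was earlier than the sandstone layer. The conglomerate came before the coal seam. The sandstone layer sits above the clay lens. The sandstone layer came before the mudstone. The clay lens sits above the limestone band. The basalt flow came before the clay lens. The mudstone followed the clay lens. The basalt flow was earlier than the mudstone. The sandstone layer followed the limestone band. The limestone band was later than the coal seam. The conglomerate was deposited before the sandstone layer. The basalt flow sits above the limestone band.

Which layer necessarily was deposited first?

The siltstone has a chain of constraints placing it before every other layer, so the siltstone must be first.

the siltstone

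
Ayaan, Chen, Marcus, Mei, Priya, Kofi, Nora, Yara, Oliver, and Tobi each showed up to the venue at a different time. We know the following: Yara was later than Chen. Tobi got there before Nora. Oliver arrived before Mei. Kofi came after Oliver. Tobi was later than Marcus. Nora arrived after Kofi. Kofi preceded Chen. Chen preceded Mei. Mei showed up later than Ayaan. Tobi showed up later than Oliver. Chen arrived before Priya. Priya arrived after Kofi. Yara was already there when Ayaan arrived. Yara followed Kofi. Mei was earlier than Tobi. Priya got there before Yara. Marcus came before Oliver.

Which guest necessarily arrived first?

Marcus

Marcus has a chain of constraints placing them before every other guest, so Marcus must be first.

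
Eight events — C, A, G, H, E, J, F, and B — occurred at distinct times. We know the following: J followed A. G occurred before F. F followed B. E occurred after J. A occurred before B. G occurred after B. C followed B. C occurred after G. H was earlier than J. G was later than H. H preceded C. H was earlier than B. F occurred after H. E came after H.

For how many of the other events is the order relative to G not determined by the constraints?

Forced before G: A, B, and H; forced after G: C and F.
That leaves E and J with no forced order relative to G — 2.

2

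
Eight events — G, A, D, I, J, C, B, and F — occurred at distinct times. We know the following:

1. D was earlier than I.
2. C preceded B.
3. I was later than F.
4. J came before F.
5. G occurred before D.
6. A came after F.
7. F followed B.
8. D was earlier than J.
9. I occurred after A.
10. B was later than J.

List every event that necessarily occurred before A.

Directly stated before A: F.
B reaches A via B → F → A.
C reaches A via C → B → F → A.
D reaches A via D → J → F → A.
Likewise G and J each reach A by chaining the stated constraints.
No chain forces I ahead of A.

B, C, D, F, G, J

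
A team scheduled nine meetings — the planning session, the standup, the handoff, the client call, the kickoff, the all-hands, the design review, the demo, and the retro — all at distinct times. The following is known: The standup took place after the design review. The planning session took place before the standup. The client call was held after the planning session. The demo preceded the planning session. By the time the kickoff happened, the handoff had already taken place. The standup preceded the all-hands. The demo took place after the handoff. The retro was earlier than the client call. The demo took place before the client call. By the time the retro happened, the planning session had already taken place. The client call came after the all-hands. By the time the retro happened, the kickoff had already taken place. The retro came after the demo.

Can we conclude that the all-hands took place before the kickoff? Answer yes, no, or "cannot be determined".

No chain of stated constraints runs from the all-hands to the kickoff, and none runs from the kickoff to the all-hands either.
So the relative order of the all-hands and the kickoff is not fixed by the given facts.

cannot be determined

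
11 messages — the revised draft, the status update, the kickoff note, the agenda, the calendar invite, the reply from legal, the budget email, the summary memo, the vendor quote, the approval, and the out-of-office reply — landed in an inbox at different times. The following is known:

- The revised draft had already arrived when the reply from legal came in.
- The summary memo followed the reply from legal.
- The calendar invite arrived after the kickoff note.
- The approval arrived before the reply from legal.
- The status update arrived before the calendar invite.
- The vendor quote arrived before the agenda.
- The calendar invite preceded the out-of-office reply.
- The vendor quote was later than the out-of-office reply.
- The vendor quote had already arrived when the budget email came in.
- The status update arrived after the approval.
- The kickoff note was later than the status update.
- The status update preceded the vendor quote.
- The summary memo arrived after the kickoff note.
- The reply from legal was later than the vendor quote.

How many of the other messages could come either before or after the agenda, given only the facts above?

4

Forced before the agenda: the approval, the calendar invite, the kickoff note, the out-of-office reply, the status update, and the vendor quote.
That leaves the budget email, the reply from legal, the revised draft, and the summary memo with no forced order relative to the agenda — 4.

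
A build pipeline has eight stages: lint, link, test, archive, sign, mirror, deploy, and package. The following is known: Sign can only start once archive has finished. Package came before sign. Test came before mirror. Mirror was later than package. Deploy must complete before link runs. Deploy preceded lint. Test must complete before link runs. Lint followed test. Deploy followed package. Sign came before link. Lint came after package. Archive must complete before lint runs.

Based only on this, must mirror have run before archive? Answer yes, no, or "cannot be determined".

cannot be determined

No chain of stated constraints runs from mirror to archive, and none runs from archive to mirror either.
So the relative order of mirror and archive is not fixed by the given facts.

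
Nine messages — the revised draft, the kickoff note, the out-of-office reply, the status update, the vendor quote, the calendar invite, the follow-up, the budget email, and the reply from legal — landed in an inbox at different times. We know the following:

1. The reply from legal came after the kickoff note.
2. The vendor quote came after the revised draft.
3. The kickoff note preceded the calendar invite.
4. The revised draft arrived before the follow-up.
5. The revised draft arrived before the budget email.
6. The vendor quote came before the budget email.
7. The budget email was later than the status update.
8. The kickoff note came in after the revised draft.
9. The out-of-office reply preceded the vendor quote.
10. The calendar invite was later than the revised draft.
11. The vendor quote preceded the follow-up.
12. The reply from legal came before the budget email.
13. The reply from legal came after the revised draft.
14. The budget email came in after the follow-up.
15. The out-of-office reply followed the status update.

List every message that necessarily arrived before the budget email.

the follow-up, the kickoff note, the out-of-office reply, the reply from legal, the revised draft, the status update, the vendor quote

Directly stated before the budget email: the follow-up, the reply from legal, the revised draft, the status update, and the vendor quote.
The kickoff note reaches the budget email via the kickoff note → the reply from legal → the budget email.
The out-of-office reply reaches the budget email via the out-of-office reply → the vendor quote → the budget email.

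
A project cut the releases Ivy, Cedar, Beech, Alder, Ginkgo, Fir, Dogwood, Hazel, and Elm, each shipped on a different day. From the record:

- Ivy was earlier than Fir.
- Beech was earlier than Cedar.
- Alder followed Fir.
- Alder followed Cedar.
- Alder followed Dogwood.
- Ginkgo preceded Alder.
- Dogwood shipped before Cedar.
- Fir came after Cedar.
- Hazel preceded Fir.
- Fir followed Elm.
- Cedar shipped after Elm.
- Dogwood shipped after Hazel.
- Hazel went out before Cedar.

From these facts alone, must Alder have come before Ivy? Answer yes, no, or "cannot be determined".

no

Tracing the constraints gives Ivy → Fir → Alder, so Ivy must come before Alder.
That means Alder cannot be before Ivy.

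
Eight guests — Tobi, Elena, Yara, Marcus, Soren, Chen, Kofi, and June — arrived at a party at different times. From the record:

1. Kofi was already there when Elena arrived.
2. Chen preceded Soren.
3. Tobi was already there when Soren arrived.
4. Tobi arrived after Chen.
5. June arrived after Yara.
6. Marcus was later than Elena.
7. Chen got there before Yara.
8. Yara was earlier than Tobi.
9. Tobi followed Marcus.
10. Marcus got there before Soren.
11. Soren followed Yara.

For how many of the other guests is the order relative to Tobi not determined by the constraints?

Forced before Tobi: Chen, Elena, Kofi, Marcus, and Yara; forced after Tobi: Soren.
That leaves June with no forced order relative to Tobi — 1.

1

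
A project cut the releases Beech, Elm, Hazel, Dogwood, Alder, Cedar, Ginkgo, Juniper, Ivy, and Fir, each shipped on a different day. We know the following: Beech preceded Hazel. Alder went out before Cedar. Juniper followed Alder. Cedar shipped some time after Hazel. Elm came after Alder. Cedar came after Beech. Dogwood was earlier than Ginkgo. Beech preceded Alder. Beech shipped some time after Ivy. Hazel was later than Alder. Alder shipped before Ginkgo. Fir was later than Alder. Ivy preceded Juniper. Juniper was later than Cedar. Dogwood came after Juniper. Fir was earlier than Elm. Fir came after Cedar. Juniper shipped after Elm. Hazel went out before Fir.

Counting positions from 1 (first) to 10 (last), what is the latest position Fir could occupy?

6

Fir must come before Dogwood, Elm, Ginkgo, and Juniper — 4 releases forced after it.
Everything else can be placed before Fir in some valid order, so Fir can sit as late as position 10 − 4 = 6.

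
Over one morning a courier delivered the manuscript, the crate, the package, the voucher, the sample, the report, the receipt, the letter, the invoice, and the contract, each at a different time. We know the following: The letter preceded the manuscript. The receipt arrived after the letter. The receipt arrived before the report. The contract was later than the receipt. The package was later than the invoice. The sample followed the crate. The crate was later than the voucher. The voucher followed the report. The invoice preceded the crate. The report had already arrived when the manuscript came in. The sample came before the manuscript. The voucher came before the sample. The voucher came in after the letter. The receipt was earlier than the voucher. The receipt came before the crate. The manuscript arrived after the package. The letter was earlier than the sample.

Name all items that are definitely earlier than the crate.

Directly stated before the crate: the invoice, the receipt, and the voucher.
The letter reaches the crate via the letter → the voucher → the crate.
The report reaches the crate via the report → the voucher → the crate.

the invoice, the letter, the receipt, the report, the voucher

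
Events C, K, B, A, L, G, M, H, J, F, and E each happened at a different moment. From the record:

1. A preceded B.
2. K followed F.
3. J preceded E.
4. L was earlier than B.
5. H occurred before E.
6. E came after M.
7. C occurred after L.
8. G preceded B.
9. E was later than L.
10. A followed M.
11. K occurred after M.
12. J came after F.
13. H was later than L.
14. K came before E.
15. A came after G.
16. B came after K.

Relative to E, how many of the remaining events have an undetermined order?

Forced before E: F, H, J, K, L, and M.
That leaves A, B, C, and G with no forced order relative to E — 4.

4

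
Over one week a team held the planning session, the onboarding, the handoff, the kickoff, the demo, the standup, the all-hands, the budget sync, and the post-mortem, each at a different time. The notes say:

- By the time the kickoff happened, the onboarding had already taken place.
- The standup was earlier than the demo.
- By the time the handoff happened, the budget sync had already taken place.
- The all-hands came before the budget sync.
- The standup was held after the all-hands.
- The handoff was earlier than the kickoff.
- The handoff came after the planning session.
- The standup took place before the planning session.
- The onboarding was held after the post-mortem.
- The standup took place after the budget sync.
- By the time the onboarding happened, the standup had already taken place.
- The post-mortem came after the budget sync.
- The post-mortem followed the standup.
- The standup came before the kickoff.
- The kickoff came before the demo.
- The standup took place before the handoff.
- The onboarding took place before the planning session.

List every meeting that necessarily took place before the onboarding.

Directly stated before the onboarding: the post-mortem and the standup.
The all-hands reaches the onboarding via the all-hands → the standup → the onboarding.
The budget sync reaches the onboarding via the budget sync → the standup → the onboarding.
No chain forces the demo (or any of the others) ahead of the onboarding.

the all-hands, the budget sync, the post-mortem, the standup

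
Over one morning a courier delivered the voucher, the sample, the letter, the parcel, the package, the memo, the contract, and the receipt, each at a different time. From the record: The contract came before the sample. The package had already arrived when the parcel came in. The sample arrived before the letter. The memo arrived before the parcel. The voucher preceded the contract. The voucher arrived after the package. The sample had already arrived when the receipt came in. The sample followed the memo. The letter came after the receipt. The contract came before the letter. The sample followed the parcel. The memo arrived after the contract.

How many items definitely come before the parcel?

4

Directly stated before the parcel: the memo and the package.
The contract reaches the parcel via the contract → the memo → the parcel.
The voucher reaches the parcel via the voucher → the contract → the memo → the parcel.
That's the contract, the memo, the package, and the voucher — 4 in all.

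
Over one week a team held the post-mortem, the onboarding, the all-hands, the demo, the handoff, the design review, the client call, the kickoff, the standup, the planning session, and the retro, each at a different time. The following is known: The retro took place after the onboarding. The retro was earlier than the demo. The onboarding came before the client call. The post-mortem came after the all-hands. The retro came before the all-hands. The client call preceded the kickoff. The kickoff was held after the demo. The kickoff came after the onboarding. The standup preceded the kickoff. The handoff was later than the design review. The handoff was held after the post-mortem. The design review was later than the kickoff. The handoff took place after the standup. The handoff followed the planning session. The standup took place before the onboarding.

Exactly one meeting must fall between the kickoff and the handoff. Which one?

Tracing the constraints gives the kickoff → the design review → the handoff, so the design review sits after the kickoff and before the handoff.
No other meeting is forced both after the kickoff and before the handoff.

the design review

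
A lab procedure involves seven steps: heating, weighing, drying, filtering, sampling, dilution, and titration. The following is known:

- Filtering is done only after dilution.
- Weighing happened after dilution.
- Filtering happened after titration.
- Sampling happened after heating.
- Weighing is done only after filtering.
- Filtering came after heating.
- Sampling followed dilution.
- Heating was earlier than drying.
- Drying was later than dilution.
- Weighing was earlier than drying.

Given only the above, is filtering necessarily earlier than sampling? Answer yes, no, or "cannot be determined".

No chain of stated constraints runs from filtering to sampling, and none runs from sampling to filtering either.
So the relative order of filtering and sampling is not fixed by the given facts.

cannot be determined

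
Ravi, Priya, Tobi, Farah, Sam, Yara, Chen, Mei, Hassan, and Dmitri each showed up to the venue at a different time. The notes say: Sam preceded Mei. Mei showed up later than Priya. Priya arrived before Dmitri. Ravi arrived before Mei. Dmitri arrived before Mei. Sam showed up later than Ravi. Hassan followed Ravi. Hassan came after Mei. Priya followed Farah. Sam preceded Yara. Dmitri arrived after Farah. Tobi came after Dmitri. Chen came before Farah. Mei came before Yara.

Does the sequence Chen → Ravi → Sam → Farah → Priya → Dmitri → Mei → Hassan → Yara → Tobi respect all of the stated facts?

yes

Check each stated constraint against the proposed order — e.g. Sam is ahead of Yara; Ravi is ahead of Hassan. Every pair is in the required order; nothing is violated.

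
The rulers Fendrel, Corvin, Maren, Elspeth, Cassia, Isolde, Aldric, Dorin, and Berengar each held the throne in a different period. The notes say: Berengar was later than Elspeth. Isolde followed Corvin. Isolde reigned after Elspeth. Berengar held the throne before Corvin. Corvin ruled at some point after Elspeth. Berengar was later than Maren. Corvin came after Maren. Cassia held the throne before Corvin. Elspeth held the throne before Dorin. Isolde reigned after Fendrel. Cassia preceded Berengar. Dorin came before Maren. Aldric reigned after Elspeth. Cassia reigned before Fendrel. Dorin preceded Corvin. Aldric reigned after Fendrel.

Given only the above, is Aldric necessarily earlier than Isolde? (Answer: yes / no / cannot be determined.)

No chain of stated constraints runs from Aldric to Isolde, and none runs from Isolde to Aldric either.
So the relative order of Aldric and Isolde is not fixed by the given facts.

cannot be determined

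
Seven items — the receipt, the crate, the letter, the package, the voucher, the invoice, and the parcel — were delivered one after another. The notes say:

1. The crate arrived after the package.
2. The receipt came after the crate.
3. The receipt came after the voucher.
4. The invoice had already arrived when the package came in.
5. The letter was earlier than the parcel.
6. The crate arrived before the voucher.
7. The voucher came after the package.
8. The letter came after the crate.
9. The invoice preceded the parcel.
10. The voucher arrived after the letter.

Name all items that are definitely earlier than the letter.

the crate, the invoice, the package

Directly stated before the letter: the crate.
The invoice reaches the letter via the invoice → the package → the crate → the letter.
The package reaches the letter via the package → the crate → the letter.
No chain forces the voucher (or any of the others) ahead of the letter.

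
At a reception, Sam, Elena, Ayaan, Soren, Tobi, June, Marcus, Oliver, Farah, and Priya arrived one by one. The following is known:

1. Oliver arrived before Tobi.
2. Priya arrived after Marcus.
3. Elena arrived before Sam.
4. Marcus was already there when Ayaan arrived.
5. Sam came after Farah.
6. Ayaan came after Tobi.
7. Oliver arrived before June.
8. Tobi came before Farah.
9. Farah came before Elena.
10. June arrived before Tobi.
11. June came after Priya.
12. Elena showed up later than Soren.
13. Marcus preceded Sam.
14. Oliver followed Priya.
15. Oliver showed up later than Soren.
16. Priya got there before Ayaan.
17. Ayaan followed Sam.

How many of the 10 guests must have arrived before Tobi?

Directly stated before Tobi: June and Oliver.
Marcus reaches Tobi via Marcus → Priya → Oliver → Tobi.
Priya reaches Tobi via Priya → Oliver → Tobi.
Soren reaches Tobi via Soren → Oliver → Tobi.
That's June, Marcus, Oliver, Priya, and Soren — 5 in all.

5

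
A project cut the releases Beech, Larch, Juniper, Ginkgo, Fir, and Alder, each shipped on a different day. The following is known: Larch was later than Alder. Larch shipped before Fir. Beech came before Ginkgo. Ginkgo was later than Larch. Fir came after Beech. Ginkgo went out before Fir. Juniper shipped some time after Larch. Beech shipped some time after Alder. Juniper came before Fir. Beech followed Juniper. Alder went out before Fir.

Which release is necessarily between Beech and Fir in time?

Ginkgo

Tracing the constraints gives Beech → Ginkgo → Fir, so Ginkgo sits after Beech and before Fir.
No other release is forced both after Beech and before Fir.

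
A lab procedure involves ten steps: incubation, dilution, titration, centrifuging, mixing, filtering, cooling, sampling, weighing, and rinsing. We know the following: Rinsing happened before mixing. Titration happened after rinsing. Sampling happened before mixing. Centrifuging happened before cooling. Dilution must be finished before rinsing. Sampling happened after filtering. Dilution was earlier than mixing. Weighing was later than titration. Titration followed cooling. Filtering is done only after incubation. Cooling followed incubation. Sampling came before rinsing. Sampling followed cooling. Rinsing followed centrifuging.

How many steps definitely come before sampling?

Directly stated before sampling: cooling and filtering.
Centrifuging reaches sampling via centrifuging → cooling → sampling.
Incubation reaches sampling via incubation → filtering → sampling.
No chain forces mixing (or any of the others) ahead of sampling.
That's centrifuging, cooling, filtering, and incubation — 4 in all.

4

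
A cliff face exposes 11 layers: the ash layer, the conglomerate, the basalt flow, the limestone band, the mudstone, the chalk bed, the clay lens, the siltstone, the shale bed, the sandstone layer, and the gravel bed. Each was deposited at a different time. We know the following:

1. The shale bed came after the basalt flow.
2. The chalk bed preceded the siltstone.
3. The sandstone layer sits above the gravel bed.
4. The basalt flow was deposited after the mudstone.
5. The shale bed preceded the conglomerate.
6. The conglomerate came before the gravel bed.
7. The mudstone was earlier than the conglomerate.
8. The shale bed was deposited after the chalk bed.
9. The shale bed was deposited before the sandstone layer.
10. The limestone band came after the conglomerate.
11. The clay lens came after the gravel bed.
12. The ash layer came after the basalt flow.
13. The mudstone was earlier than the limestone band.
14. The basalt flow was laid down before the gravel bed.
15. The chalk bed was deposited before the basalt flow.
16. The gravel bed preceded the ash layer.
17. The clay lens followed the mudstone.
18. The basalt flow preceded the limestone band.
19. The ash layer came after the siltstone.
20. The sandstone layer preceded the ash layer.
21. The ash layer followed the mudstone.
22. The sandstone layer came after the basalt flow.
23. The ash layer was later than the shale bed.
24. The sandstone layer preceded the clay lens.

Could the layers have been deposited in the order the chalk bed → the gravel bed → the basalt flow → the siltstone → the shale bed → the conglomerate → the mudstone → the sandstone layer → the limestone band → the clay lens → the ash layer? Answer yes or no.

The constraints require the basalt flow before the gravel bed, but in the proposed sequence the gravel bed appears ahead of the basalt flow. That one violation is enough.

no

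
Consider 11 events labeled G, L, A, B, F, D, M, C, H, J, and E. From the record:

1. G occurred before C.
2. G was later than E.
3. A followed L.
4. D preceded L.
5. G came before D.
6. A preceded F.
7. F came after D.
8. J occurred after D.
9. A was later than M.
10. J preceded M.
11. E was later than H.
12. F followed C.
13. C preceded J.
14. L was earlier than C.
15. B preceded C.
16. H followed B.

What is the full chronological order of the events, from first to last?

B, H, E, G, D, L, C, J, M, A, F

The constraints fix every adjacent pair, so only one ordering works:
B → H → E → G → D → L → C → J → M → A → F.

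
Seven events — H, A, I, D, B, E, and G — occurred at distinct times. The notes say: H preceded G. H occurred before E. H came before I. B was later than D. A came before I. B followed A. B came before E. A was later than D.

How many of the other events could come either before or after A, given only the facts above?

2

Forced before A: D; forced after A: B, E, and I.
That leaves G and H with no forced order relative to A — 2.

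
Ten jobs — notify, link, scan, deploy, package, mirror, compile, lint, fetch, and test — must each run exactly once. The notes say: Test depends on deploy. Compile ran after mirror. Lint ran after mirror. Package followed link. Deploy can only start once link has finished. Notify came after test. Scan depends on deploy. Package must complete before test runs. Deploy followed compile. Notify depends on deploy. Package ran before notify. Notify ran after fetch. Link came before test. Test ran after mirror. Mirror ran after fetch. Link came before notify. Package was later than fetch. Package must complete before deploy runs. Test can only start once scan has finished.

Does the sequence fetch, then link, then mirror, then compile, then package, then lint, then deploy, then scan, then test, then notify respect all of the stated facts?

yes

Check each stated constraint against the proposed order — e.g. link is ahead of notify; fetch is ahead of notify. Every pair is in the required order; nothing is violated.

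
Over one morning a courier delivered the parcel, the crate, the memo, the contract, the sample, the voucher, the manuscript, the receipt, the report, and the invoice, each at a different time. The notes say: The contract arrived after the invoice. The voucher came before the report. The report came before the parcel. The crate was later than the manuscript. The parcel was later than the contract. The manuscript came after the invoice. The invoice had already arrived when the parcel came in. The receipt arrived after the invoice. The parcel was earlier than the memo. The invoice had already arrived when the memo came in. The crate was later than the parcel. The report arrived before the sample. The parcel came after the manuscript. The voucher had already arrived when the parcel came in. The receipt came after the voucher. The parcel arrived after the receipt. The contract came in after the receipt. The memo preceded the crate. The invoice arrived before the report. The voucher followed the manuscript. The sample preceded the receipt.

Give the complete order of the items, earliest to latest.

the invoice, the manuscript, the voucher, the report, the sample, the receipt, the contract, the parcel, the memo, the crate

The constraints fix every adjacent pair, so only one ordering works:
the invoice → the manuscript → the voucher → the report → the sample → the receipt → the contract → the parcel → the memo → the crate.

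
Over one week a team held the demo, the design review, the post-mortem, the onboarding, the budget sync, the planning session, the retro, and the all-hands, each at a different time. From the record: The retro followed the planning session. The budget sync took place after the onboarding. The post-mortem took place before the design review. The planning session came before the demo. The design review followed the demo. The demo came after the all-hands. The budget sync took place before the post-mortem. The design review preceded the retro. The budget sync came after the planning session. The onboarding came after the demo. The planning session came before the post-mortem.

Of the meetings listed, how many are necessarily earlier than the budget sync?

4

Directly stated before the budget sync: the onboarding and the planning session.
The all-hands reaches the budget sync via the all-hands → the demo → the onboarding → the budget sync.
The demo reaches the budget sync via the demo → the onboarding → the budget sync.
No chain forces the post-mortem (or any of the others) ahead of the budget sync.
That's the all-hands, the demo, the onboarding, and the planning session — 4 in all.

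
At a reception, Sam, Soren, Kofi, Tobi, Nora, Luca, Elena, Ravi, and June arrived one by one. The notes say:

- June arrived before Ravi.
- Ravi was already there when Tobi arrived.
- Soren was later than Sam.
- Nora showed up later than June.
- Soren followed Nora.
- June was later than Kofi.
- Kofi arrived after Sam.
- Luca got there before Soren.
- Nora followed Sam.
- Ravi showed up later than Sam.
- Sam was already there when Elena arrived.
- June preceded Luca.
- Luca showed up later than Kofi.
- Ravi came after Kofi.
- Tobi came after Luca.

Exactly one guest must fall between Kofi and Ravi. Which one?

June

Tracing the constraints gives Kofi → June → Ravi, so June sits after Kofi and before Ravi.
No other guest is forced both after Kofi and before Ravi.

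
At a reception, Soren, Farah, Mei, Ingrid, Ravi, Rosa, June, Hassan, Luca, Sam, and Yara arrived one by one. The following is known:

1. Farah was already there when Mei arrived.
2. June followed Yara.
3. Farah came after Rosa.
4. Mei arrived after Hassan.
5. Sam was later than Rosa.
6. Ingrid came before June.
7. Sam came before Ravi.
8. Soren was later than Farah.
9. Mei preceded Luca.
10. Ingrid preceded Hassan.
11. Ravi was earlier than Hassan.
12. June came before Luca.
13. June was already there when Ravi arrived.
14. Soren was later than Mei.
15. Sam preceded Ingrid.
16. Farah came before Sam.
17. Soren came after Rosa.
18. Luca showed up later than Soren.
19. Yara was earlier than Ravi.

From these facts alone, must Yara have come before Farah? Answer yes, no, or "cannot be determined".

cannot be determined

No chain of stated constraints runs from Yara to Farah, and none runs from Farah to Yara either.
So the relative order of Yara and Farah is not fixed by the given facts.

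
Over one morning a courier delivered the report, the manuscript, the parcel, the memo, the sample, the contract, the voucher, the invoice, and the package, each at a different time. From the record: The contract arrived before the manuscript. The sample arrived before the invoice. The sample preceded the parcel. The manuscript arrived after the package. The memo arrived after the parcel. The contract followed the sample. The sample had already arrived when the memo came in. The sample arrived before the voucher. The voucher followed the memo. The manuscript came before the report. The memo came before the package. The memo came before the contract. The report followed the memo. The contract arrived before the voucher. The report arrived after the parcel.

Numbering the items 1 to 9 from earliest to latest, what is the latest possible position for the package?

The package must come before the manuscript and the report — 2 items forced after it.
Everything else can be placed before the package in some valid order, so the package can sit as late as position 9 − 2 = 7.

7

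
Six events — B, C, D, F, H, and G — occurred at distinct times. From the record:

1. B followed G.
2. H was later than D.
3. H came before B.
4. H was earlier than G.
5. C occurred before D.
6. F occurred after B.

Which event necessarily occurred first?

C has a chain of constraints placing it before every other event, so C must be first.

C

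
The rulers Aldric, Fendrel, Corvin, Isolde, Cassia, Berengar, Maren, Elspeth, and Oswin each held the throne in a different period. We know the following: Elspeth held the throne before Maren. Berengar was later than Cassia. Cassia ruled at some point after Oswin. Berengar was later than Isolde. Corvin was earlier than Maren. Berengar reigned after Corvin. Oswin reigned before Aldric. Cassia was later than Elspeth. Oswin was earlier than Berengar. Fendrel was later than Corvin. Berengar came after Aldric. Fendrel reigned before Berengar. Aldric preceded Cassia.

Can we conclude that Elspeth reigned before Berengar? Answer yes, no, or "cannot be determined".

yes

Chain the constraints: Elspeth → Cassia → Berengar. Each link is directly stated, so Elspeth comes before Berengar.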